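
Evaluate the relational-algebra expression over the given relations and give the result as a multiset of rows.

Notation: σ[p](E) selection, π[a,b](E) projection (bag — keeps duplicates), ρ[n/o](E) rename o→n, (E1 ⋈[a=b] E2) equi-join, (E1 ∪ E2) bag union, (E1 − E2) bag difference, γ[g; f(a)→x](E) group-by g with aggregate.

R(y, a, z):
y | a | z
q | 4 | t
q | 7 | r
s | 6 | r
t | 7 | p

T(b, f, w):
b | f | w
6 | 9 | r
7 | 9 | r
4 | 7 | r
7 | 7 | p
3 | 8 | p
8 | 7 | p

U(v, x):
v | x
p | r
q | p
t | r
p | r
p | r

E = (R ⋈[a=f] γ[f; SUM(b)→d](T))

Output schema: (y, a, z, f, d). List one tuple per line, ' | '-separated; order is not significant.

Row counts bottom-up:
  R → 4
  T → 6
  γ[f; SUM(b)→d](T) → 3
  (R ⋈[a=f] γ[f; SUM(b)→d](T)) → 2

== RESULT ==
y | a | z | f | d
q | 7 | r | 7 | 19
t | 7 | p | 7 | 19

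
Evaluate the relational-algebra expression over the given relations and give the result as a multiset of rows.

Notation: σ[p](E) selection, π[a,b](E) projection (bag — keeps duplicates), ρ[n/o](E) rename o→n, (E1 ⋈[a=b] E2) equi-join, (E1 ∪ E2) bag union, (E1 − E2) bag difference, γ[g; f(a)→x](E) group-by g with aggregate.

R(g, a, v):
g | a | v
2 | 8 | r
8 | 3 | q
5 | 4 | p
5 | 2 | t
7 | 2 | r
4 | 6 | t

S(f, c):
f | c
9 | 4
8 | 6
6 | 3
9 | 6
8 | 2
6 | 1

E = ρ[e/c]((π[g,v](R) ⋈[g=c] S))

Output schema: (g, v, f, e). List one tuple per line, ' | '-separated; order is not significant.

Subexpression sizes:
  R → 6
  π[g,v](R) → 6
  S → 6
  (π[g,v](R) ⋈[g=c] S) → 2
  ρ[e/c]((π[g,v](R) ⋈[g=c] S)) → 2

== RESULT ==
g | v | f | e
2 | r | 8 | 2
4 | t | 9 | 4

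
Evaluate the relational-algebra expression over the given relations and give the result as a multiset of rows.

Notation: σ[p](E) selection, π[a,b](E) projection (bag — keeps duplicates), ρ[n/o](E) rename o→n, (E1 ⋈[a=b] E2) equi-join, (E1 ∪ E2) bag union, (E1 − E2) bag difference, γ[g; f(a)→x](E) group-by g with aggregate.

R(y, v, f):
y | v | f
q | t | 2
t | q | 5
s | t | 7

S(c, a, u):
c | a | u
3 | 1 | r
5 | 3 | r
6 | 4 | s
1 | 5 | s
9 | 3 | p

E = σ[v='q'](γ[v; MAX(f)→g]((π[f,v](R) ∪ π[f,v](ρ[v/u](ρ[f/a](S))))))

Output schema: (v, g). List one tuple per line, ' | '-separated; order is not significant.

Stepwise |·|:
  R → 3
  π[f,v](R) → 3
  S → 5
  ρ[f/a](S) → 5
  ρ[v/u](ρ[f/a](S)) → 5
  π[f,v](ρ[v/u](ρ[f/a](S))) → 5
  (π[f,v](R) ∪ π[f,v](ρ[v/u](ρ[f/a](S)))) → 8
  γ[v; MAX(f)→g]((π[f,v](R) ∪ π[f,v](ρ[v/u](ρ[f/a](S))))) → 5
  σ[v='q'](γ[v; MAX(f)→g]((π[f,v](R) ∪ π[f,v](ρ[v/u](ρ[f/a](S)))))) → 1

== RESULT ==
v | g
q | 5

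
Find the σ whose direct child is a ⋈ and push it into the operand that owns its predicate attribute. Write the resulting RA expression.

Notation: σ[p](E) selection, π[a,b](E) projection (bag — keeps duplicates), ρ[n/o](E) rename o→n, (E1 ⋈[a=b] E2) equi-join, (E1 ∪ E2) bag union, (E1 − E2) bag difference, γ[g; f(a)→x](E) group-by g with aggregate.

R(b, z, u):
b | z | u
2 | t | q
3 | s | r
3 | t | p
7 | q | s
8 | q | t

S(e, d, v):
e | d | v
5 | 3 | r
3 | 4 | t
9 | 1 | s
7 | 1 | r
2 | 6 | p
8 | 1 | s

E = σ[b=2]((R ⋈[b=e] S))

σ filters on b, owned by the left side.
E' = (σ[b=2](R) ⋈[b=e] S)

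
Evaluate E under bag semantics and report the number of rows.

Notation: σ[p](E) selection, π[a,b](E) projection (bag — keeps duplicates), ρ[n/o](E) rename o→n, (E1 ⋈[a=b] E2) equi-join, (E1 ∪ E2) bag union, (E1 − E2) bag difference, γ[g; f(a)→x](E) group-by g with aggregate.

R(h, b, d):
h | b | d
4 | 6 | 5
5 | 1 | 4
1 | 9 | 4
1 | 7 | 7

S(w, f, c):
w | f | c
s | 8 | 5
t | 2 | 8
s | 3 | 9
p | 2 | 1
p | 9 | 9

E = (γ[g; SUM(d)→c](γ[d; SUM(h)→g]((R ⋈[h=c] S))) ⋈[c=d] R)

Per-node cardinality:
  R → 4
  S → 5
  (R ⋈[h=c] S) → 3
  γ[d; SUM(h)→g]((R ⋈[h=c] S)) → 2
  γ[g; SUM(d)→c](γ[d; SUM(h)→g]((R ⋈[h=c] S))) → 2
  R → 4
  (γ[g; SUM(d)→c](γ[d; SUM(h)→g]((R ⋈[h=c] S))) ⋈[c=d] R) → 3

|E| = 3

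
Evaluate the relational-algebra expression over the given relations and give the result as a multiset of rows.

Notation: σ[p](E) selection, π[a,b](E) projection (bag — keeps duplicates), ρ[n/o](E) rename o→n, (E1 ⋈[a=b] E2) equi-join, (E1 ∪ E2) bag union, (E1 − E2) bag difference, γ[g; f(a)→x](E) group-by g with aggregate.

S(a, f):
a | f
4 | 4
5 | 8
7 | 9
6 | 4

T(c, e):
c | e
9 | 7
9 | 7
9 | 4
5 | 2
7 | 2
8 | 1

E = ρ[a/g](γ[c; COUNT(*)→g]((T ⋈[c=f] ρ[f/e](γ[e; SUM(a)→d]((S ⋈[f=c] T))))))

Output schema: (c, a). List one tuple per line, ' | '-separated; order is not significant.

Row counts bottom-up:
  T → 6
  S → 4
  T → 6
  (S ⋈[f=c] T) → 4
  γ[e; SUM(a)→d]((S ⋈[f=c] T)) → 3
  ρ[f/e](γ[e; SUM(a)→d]((S ⋈[f=c] T))) → 3
  (T ⋈[c=f] ρ[f/e](γ[e; SUM(a)→d]((S ⋈[f=c] T)))) → 1
  γ[c; COUNT(*)→g]((T ⋈[c=f] ρ[f/e](γ[e; SUM(a)→d]((S ⋈[f=c] T))))) → 1
  ρ[a/g](γ[c; COUNT(*)→g]((T ⋈[c=f] ρ[f/e](γ[e; SUM(a)→d]((S ⋈[f=c] T)))))) → 1

== RESULT ==
c | a
7 | 1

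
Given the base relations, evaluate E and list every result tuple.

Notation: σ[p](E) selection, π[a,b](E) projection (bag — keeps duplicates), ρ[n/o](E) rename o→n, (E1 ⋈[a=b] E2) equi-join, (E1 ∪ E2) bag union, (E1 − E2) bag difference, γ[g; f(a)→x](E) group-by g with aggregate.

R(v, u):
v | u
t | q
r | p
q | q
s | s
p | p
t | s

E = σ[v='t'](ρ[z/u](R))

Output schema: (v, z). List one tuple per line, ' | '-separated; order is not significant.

Subexpression sizes:
  R → 6
  ρ[z/u](R) → 6
  σ[v='t'](ρ[z/u](R)) → 2

== RESULT ==
v | z
t | q
t | s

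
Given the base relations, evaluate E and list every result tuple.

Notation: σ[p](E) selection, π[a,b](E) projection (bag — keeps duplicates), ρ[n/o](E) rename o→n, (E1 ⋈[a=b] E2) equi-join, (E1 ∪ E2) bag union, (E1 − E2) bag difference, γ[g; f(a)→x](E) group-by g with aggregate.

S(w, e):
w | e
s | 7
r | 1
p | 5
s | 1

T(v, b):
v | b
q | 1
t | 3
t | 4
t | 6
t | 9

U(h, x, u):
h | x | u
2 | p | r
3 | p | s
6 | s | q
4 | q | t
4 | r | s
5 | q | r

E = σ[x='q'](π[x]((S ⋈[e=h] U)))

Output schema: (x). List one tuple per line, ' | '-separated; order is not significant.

Subexpression sizes:
  S → 4
  U → 6
  (S ⋈[e=h] U) → 1
  π[x]((S ⋈[e=h] U)) → 1
  σ[x='q'](π[x]((S ⋈[e=h] U))) → 1

== RESULT ==
x
q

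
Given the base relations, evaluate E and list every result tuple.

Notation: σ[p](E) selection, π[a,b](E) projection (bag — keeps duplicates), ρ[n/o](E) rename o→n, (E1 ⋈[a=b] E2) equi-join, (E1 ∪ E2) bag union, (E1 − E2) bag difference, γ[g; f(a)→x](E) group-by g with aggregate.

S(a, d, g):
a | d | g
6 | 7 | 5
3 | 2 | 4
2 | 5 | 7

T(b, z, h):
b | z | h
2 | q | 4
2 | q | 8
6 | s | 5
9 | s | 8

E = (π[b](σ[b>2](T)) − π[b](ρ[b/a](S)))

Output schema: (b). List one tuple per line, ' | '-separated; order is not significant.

Row counts bottom-up:
  T → 4
  σ[b>2](T) → 2
  π[b](σ[b>2](T)) → 2
  S → 3
  ρ[b/a](S) → 3
  π[b](ρ[b/a](S)) → 3
  (π[b](σ[b>2](T)) − π[b](ρ[b/a](S))) → 1

== RESULT ==
b
9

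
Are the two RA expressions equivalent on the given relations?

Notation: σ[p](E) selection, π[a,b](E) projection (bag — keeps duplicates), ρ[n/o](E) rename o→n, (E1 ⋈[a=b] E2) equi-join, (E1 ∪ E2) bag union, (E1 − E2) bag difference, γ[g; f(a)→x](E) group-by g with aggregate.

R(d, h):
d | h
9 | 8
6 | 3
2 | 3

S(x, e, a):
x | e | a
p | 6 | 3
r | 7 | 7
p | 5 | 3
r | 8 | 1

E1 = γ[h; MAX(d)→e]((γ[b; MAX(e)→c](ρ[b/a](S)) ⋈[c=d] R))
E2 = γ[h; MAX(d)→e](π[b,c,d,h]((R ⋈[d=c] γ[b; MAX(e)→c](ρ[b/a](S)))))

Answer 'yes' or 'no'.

E1 subexpression sizes:
  S → 4
  ρ[b/a](S) → 4
  γ[b; MAX(e)→c](ρ[b/a](S)) → 3
  R → 3
  (γ[b; MAX(e)→c](ρ[b/a](S)) ⋈[c=d] R) → 1
  γ[h; MAX(d)→e]((γ[b; MAX(e)→c](ρ[b/a](S)) ⋈[c=d] R)) → 1
E2 subexpression sizes:
  R → 3
  S → 4
  ρ[b/a](S) → 4
  γ[b; MAX(e)→c](ρ[b/a](S)) → 3
  (R ⋈[d=c] γ[b; MAX(e)→c](ρ[b/a](S))) → 1
  π[b,c,d,h]((R ⋈[d=c] γ[b; MAX(e)→c](ρ[b/a](S)))) → 1
  γ[h; MAX(d)→e](π[b,c,d,h]((R ⋈[d=c] γ[b; MAX(e)→c](ρ[b/a](S))))) → 1

E1 and E2 produce the same multiset:
h | e
3 | 6

yes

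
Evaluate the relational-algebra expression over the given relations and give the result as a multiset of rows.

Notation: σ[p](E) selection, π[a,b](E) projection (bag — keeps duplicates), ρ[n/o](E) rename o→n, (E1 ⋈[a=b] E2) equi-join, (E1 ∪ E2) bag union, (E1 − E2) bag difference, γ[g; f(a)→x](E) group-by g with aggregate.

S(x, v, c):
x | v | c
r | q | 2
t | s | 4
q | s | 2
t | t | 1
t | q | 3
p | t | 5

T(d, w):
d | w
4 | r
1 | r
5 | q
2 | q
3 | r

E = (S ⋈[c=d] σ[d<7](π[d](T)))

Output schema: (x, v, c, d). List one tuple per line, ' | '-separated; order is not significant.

Subexpression sizes:
  S → 6
  T → 5
  π[d](T) → 5
  σ[d<7](π[d](T)) → 5
  (S ⋈[c=d] σ[d<7](π[d](T))) → 6

== RESULT ==
x | v | c | d
p | t | 5 | 5
q | s | 2 | 2
r | q | 2 | 2
t | q | 3 | 3
t | s | 4 | 4
t | t | 1 | 1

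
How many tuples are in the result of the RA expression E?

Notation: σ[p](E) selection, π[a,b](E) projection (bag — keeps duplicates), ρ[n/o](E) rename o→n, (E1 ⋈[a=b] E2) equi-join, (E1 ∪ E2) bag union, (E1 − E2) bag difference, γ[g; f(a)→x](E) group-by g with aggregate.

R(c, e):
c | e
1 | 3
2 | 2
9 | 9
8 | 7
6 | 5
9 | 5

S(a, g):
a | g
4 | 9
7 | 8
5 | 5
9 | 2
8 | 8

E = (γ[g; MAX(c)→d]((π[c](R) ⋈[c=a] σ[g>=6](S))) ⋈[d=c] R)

Row counts bottom-up:
  R → 6
  π[c](R) → 6
  S → 5
  σ[g>=6](S) → 3
  (π[c](R) ⋈[c=a] σ[g>=6](S)) → 1
  γ[g; MAX(c)→d]((π[c](R) ⋈[c=a] σ[g>=6](S))) → 1
  R → 6
  (γ[g; MAX(c)→d]((π[c](R) ⋈[c=a] σ[g>=6](S))) ⋈[d=c] R) → 1

|E| = 1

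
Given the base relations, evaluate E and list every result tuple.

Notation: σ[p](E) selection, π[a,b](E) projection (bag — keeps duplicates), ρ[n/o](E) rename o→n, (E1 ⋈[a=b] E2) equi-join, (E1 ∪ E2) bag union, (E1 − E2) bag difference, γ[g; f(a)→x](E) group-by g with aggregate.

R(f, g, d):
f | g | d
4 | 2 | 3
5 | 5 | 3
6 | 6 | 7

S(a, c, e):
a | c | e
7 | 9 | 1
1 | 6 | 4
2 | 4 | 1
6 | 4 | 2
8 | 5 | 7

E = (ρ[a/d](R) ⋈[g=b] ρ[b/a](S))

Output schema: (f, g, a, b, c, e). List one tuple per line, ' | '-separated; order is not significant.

Per-node cardinality:
  R → 3
  ρ[a/d](R) → 3
  S → 5
  ρ[b/a](S) → 5
  (ρ[a/d](R) ⋈[g=b] ρ[b/a](S)) → 2

== RESULT ==
f | g | a | b | c | e
4 | 2 | 3 | 2 | 4 | 1
6 | 6 | 7 | 6 | 4 | 2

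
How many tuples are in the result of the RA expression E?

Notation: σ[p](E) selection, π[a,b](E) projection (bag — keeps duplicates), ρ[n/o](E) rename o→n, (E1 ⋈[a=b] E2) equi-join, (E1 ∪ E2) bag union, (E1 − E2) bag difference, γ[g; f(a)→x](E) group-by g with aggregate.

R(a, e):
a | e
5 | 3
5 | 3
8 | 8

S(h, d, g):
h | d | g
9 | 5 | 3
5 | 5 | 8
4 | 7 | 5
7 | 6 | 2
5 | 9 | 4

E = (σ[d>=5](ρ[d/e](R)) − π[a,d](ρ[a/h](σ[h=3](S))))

Subexpression sizes:
  R → 3
  ρ[d/e](R) → 3
  σ[d>=5](ρ[d/e](R)) → 1
  S → 5
  σ[h=3](S) → 0
  ρ[a/h](σ[h=3](S)) → 0
  π[a,d](ρ[a/h](σ[h=3](S))) → 0
  (σ[d>=5](ρ[d/e](R)) − π[a,d](ρ[a/h](σ[h=3](S)))) → 1

|E| = 1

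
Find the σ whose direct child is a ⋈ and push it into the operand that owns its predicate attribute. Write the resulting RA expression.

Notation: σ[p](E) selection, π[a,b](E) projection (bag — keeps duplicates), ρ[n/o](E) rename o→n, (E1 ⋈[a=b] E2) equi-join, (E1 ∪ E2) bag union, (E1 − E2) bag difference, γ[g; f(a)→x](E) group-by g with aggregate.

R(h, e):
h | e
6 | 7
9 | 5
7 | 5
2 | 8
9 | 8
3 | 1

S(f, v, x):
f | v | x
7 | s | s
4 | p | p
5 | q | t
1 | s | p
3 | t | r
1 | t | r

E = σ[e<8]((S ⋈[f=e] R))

σ filters on e, owned by the right side.
E' = (S ⋈[f=e] σ[e<8](R))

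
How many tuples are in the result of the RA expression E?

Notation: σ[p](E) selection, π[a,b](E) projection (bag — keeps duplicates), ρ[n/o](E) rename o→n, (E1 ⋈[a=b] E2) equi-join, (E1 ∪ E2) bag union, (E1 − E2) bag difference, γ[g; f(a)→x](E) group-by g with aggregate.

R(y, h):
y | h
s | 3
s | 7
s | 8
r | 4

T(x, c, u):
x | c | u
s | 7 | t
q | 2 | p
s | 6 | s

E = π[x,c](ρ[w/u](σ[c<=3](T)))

Row counts bottom-up:
  T → 3
  σ[c<=3](T) → 1
  ρ[w/u](σ[c<=3](T)) → 1
  π[x,c](ρ[w/u](σ[c<=3](T))) → 1

|E| = 1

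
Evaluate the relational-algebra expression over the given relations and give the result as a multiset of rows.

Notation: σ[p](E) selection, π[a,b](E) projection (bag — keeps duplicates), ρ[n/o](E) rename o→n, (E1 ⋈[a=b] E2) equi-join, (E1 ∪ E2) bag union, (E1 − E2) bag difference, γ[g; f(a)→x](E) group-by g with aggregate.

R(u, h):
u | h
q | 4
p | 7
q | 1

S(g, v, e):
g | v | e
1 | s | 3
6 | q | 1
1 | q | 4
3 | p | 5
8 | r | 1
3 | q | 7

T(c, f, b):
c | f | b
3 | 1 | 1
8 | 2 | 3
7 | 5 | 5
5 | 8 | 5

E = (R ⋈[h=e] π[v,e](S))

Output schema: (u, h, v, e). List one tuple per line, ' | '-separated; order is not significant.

Stepwise |·|:
  R → 3
  S → 6
  π[v,e](S) → 6
  (R ⋈[h=e] π[v,e](S)) → 4

== RESULT ==
u | h | v | e
p | 7 | q | 7
q | 1 | q | 1
q | 1 | r | 1
q | 4 | q | 4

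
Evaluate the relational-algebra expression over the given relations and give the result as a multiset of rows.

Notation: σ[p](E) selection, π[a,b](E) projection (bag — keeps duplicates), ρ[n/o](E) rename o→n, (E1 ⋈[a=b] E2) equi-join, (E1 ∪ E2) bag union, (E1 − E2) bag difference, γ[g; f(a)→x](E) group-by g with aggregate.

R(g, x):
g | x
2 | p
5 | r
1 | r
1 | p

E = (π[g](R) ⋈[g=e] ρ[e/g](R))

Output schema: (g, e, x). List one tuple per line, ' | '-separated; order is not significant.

Stepwise |·|:
  R → 4
  π[g](R) → 4
  R → 4
  ρ[e/g](R) → 4
  (π[g](R) ⋈[g=e] ρ[e/g](R)) → 6

== RESULT ==
g | e | x
1 | 1 | p
1 | 1 | p
1 | 1 | r
1 | 1 | r
2 | 2 | p
5 | 5 | r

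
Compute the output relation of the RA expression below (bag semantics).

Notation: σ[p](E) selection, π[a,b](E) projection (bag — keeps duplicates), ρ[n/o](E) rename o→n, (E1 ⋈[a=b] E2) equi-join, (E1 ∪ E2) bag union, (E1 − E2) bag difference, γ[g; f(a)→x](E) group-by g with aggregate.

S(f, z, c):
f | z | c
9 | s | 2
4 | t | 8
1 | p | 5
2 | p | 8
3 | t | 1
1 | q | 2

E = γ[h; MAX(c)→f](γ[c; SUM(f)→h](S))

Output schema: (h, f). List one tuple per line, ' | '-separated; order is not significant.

Subexpression sizes:
  S → 6
  γ[c; SUM(f)→h](S) → 4
  γ[h; MAX(c)→f](γ[c; SUM(f)→h](S)) → 4

== RESULT ==
h | f
1 | 5
3 | 1
6 | 8
10 | 2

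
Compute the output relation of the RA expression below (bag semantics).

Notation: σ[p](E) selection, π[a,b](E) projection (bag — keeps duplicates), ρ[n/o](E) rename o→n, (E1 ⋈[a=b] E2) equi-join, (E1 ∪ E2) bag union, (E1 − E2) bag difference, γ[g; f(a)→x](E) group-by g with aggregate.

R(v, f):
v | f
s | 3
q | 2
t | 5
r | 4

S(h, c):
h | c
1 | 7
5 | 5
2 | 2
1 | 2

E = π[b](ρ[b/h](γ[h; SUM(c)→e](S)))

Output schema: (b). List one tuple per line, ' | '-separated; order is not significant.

Stepwise |·|:
  S → 4
  γ[h; SUM(c)→e](S) → 3
  ρ[b/h](γ[h; SUM(c)→e](S)) → 3
  π[b](ρ[b/h](γ[h; SUM(c)→e](S))) → 3

== RESULT ==
b
1
2
5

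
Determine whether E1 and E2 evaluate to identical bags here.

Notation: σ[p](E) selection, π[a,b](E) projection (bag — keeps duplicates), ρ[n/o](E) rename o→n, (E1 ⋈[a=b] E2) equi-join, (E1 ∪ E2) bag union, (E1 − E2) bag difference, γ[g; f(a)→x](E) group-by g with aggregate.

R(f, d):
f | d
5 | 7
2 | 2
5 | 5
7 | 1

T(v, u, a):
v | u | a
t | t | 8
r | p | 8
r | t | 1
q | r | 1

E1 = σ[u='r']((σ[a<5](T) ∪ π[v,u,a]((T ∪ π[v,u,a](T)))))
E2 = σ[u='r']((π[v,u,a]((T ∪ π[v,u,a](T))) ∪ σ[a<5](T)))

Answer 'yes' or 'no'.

E1 subexpression sizes:
  T → 4
  σ[a<5](T) → 2
  T → 4
  T → 4
  π[v,u,a](T) → 4
  (T ∪ π[v,u,a](T)) → 8
  π[v,u,a]((T ∪ π[v,u,a](T))) → 8
  (σ[a<5](T) ∪ π[v,u,a]((T ∪ π[v,u,a](T)))) → 10
  σ[u='r']((σ[a<5](T) ∪ π[v,u,a]((T ∪ π[v,u,a](T))))) → 3
E2 subexpression sizes:
  T → 4
  T → 4
  π[v,u,a](T) → 4
  (T ∪ π[v,u,a](T)) → 8
  π[v,u,a]((T ∪ π[v,u,a](T))) → 8
  T → 4
  σ[a<5](T) → 2
  (π[v,u,a]((T ∪ π[v,u,a](T))) ∪ σ[a<5](T)) → 10
  σ[u='r']((π[v,u,a]((T ∪ π[v,u,a](T))) ∪ σ[a<5](T))) → 3

E1 and E2 produce the same multiset:
v | u | a
q | r | 1
q | r | 1
q | r | 1

yes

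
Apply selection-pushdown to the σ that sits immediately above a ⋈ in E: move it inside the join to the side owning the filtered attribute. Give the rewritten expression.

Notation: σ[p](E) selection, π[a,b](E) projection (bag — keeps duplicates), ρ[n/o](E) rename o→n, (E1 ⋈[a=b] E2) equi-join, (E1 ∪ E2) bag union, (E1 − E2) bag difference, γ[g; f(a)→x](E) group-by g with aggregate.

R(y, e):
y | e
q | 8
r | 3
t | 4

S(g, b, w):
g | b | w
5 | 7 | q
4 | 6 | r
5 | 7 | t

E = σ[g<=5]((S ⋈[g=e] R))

σ filters on g, owned by the left side.
E' = (σ[g<=5](S) ⋈[g=e] R)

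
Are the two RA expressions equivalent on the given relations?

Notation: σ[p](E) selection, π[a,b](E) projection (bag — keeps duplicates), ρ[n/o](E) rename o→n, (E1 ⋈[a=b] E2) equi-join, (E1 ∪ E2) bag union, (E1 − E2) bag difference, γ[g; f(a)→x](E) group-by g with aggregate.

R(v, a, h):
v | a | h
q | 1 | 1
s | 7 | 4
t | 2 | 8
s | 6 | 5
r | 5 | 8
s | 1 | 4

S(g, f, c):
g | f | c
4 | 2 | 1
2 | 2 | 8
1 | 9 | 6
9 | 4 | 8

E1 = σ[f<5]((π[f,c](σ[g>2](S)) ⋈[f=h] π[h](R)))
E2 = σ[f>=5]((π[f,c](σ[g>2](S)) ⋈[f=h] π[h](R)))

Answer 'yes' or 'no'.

E1 stepwise |·|:
  S → 4
  σ[g>2](S) → 2
  π[f,c](σ[g>2](S)) → 2
  R → 6
  π[h](R) → 6
  (π[f,c](σ[g>2](S)) ⋈[f=h] π[h](R)) → 2
  σ[f<5]((π[f,c](σ[g>2](S)) ⋈[f=h] π[h](R))) → 2
E2 stepwise |·|:
  S → 4
  σ[g>2](S) → 2
  π[f,c](σ[g>2](S)) → 2
  R → 6
  π[h](R) → 6
  (π[f,c](σ[g>2](S)) ⋈[f=h] π[h](R)) → 2
  σ[f>=5]((π[f,c](σ[g>2](S)) ⋈[f=h] π[h](R))) → 0

E1 result:
f | c | h
4 | 8 | 4
4 | 8 | 4
E2 result:
f | c | h
(0 rows)
Witness: (4, 8, 4) appears 2× in E1 but 0× in E2.

no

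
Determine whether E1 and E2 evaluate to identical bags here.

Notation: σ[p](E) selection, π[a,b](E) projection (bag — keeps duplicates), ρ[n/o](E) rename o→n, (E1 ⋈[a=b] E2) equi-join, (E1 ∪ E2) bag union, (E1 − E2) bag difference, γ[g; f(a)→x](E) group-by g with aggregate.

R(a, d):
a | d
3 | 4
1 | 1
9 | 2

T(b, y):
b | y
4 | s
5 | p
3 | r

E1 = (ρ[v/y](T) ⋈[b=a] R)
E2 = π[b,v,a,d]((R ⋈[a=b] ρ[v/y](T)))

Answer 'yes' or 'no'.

E1 subexpression sizes:
  T → 3
  ρ[v/y](T) → 3
  R → 3
  (ρ[v/y](T) ⋈[b=a] R) → 1
E2 subexpression sizes:
  R → 3
  T → 3
  ρ[v/y](T) → 3
  (R ⋈[a=b] ρ[v/y](T)) → 1
  π[b,v,a,d]((R ⋈[a=b] ρ[v/y](T))) → 1

E1 and E2 produce the same multiset:
b | v | a | d
3 | r | 3 | 4

yes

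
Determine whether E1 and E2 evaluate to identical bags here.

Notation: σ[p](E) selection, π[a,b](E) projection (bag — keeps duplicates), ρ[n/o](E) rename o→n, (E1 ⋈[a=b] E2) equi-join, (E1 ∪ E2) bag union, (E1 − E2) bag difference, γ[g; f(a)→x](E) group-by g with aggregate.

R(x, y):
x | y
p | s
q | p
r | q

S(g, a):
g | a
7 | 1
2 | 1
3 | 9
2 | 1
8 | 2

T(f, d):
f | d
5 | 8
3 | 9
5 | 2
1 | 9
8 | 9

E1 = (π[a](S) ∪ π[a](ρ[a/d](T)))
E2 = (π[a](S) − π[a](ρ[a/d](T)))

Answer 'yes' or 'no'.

E1 subexpression sizes:
  S → 5
  π[a](S) → 5
  T → 5
  ρ[a/d](T) → 5
  π[a](ρ[a/d](T)) → 5
  (π[a](S) ∪ π[a](ρ[a/d](T))) → 10
E2 subexpression sizes:
  S → 5
  π[a](S) → 5
  T → 5
  ρ[a/d](T) → 5
  π[a](ρ[a/d](T)) → 5
  (π[a](S) − π[a](ρ[a/d](T))) → 3

E1 result:
a
1
1
1
2
2
8
9
9
9
9
E2 result:
a
1
1
1
Witness: (2,) appears 2× in E1 but 0× in E2.

no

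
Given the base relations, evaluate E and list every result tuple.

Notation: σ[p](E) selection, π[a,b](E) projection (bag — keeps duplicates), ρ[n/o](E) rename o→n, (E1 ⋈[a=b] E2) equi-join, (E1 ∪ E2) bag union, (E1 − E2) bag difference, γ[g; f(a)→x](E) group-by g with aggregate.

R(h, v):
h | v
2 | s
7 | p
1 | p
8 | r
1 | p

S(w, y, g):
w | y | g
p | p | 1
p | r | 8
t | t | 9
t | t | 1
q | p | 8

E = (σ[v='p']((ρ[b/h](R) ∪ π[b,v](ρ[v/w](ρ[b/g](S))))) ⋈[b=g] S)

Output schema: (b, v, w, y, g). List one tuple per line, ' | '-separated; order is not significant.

Subexpression sizes:
  R → 5
  ρ[b/h](R) → 5
  S → 5
  ρ[b/g](S) → 5
  ρ[v/w](ρ[b/g](S)) → 5
  π[b,v](ρ[v/w](ρ[b/g](S))) → 5
  (ρ[b/h](R) ∪ π[b,v](ρ[v/w](ρ[b/g](S)))) → 10
  σ[v='p']((ρ[b/h](R) ∪ π[b,v](ρ[v/w](ρ[b/g](S))))) → 5
  S → 5
  (σ[v='p']((ρ[b/h](R) ∪ π[b,v](ρ[v/w](ρ[b/g](S))))) ⋈[b=g] S) → 8

== RESULT ==
b | v | w | y | g
1 | p | p | p | 1
1 | p | p | p | 1
1 | p | p | p | 1
1 | p | t | t | 1
1 | p | t | t | 1
1 | p | t | t | 1
8 | p | p | r | 8
8 | p | q | p | 8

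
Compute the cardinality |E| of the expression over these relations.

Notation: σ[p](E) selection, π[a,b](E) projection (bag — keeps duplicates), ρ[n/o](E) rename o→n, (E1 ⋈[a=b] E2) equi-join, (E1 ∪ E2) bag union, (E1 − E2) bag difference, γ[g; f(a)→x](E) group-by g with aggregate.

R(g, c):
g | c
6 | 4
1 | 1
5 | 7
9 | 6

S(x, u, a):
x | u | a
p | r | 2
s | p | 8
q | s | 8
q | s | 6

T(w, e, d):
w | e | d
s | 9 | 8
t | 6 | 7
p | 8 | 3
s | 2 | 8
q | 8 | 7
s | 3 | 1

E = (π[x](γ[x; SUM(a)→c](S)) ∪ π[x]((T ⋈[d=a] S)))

Subexpression sizes:
  S → 4
  γ[x; SUM(a)→c](S) → 3
  π[x](γ[x; SUM(a)→c](S)) → 3
  T → 6
  S → 4
  (T ⋈[d=a] S) → 4
  π[x]((T ⋈[d=a] S)) → 4
  (π[x](γ[x; SUM(a)→c](S)) ∪ π[x]((T ⋈[d=a] S))) → 7

|E| = 7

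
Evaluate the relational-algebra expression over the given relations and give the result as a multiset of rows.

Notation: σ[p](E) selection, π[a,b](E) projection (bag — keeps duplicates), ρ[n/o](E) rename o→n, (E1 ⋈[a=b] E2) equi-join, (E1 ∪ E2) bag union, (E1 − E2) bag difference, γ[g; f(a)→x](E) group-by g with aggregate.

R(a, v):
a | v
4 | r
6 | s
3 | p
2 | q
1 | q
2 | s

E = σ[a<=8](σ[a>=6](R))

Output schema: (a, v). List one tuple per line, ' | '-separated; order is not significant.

Per-node cardinality:
  R → 6
  σ[a>=6](R) → 1
  σ[a<=8](σ[a>=6](R)) → 1

== RESULT ==
a | v
6 | s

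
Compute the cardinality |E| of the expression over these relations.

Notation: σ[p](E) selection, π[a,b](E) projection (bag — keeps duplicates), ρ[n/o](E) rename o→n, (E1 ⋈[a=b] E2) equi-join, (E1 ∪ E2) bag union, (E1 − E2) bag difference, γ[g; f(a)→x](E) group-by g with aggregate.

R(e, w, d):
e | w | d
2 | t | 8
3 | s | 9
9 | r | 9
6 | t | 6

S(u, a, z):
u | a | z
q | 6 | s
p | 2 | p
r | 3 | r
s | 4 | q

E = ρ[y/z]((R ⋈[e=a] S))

Stepwise |·|:
  R → 4
  S → 4
  (R ⋈[e=a] S) → 3
  ρ[y/z]((R ⋈[e=a] S)) → 3

|E| = 3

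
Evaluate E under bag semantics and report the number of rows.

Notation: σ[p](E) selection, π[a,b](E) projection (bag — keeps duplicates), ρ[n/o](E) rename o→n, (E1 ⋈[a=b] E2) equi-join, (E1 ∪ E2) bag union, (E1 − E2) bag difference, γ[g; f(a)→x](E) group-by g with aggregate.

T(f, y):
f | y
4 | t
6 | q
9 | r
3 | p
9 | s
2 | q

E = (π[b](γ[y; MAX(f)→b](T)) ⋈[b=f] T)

Stepwise |·|:
  T → 6
  γ[y; MAX(f)→b](T) → 5
  π[b](γ[y; MAX(f)→b](T)) → 5
  T → 6
  (π[b](γ[y; MAX(f)→b](T)) ⋈[b=f] T) → 7

|E| = 7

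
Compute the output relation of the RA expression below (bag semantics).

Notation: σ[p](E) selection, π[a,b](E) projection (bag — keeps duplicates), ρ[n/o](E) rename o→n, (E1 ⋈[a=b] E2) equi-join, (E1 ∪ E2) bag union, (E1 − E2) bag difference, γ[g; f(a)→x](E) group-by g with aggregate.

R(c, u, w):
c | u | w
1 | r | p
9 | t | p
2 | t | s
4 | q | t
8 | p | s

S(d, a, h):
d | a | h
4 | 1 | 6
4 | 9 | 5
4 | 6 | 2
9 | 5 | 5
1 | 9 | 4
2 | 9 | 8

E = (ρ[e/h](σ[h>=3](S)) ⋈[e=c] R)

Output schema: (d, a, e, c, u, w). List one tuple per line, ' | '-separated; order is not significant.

Stepwise |·|:
  S → 6
  σ[h>=3](S) → 5
  ρ[e/h](σ[h>=3](S)) → 5
  R → 5
  (ρ[e/h](σ[h>=3](S)) ⋈[e=c] R) → 2

== RESULT ==
d | a | e | c | u | w
1 | 9 | 4 | 4 | q | t
2 | 9 | 8 | 8 | p | s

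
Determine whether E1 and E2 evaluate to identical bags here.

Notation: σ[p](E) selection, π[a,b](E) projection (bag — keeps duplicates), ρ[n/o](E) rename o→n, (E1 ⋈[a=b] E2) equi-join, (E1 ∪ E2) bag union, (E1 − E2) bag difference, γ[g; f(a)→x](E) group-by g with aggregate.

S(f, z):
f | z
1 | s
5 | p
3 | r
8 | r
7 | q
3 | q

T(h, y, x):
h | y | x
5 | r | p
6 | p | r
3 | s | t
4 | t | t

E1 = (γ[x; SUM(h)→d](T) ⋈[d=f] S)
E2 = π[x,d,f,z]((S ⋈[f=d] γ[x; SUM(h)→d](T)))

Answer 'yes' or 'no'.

E1 row counts bottom-up:
  T → 4
  γ[x; SUM(h)→d](T) → 3
  S → 6
  (γ[x; SUM(h)→d](T) ⋈[d=f] S) → 2
E2 row counts bottom-up:
  S → 6
  T → 4
  γ[x; SUM(h)→d](T) → 3
  (S ⋈[f=d] γ[x; SUM(h)→d](T)) → 2
  π[x,d,f,z]((S ⋈[f=d] γ[x; SUM(h)→d](T))) → 2

E1 and E2 produce the same multiset:
x | d | f | z
p | 5 | 5 | p
t | 7 | 7 | q

yes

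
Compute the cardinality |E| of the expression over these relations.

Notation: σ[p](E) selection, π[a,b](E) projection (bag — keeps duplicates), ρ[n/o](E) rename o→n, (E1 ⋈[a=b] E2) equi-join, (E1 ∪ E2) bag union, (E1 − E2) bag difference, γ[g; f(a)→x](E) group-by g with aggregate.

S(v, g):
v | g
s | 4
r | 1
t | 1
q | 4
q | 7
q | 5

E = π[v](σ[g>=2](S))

Subexpression sizes:
  S → 6
  σ[g>=2](S) → 4
  π[v](σ[g>=2](S)) → 4

|E| = 4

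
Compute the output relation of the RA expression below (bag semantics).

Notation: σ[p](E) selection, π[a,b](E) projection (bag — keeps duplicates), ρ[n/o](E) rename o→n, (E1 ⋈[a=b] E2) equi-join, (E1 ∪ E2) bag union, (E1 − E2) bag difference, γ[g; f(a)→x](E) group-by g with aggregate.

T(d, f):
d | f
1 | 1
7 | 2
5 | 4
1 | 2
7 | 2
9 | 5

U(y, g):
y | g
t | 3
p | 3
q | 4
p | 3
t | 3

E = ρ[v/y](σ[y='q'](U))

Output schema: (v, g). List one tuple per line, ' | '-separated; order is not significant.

Stepwise |·|:
  U → 5
  σ[y='q'](U) → 1
  ρ[v/y](σ[y='q'](U)) → 1

== RESULT ==
v | g
q | 4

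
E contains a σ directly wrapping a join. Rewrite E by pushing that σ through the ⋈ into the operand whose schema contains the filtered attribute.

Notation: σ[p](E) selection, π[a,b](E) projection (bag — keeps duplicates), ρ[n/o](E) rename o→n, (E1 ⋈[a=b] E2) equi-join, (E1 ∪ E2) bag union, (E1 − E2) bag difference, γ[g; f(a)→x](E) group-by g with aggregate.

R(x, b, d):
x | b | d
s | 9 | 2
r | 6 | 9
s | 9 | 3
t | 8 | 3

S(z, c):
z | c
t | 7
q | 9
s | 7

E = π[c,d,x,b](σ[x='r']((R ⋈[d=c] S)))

σ filters on x, owned by the left side.
E' = π[c,d,x,b]((σ[x='r'](R) ⋈[d=c] S))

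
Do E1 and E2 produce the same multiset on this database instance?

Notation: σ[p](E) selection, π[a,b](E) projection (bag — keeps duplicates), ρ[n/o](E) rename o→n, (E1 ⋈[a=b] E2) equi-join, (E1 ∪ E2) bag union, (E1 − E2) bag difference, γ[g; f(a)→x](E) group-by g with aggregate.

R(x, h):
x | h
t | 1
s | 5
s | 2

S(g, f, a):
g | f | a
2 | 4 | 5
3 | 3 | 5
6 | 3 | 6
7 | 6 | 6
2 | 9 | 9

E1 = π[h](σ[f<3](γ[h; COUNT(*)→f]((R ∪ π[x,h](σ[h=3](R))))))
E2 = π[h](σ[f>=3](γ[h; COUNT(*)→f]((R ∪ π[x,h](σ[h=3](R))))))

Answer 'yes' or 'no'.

E1 row counts bottom-up:
  R → 3
  R → 3
  σ[h=3](R) → 0
  π[x,h](σ[h=3](R)) → 0
  (R ∪ π[x,h](σ[h=3](R))) → 3
  γ[h; COUNT(*)→f]((R ∪ π[x,h](σ[h=3](R)))) → 3
  σ[f<3](γ[h; COUNT(*)→f]((R ∪ π[x,h](σ[h=3](R))))) → 3
  π[h](σ[f<3](γ[h; COUNT(*)→f]((R ∪ π[x,h](σ[h=3](R)))))) → 3
E2 row counts bottom-up:
  R → 3
  R → 3
  σ[h=3](R) → 0
  π[x,h](σ[h=3](R)) → 0
  (R ∪ π[x,h](σ[h=3](R))) → 3
  γ[h; COUNT(*)→f]((R ∪ π[x,h](σ[h=3](R)))) → 3
  σ[f>=3](γ[h; COUNT(*)→f]((R ∪ π[x,h](σ[h=3](R))))) → 0
  π[h](σ[f>=3](γ[h; COUNT(*)→f]((R ∪ π[x,h](σ[h=3](R)))))) → 0

E1 result:
h
1
2
5
E2 result:
h
(0 rows)
Witness: (1,) appears 1× in E1 but 0× in E2.

no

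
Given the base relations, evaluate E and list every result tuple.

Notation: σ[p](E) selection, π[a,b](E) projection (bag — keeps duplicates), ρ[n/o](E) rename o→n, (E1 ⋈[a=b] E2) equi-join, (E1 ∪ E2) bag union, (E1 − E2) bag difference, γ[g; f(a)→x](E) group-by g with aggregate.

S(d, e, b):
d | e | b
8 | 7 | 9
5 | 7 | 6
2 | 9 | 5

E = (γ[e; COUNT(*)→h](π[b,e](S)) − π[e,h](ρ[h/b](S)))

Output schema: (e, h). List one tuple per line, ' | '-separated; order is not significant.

Row counts bottom-up:
  S → 3
  π[b,e](S) → 3
  γ[e; COUNT(*)→h](π[b,e](S)) → 2
  S → 3
  ρ[h/b](S) → 3
  π[e,h](ρ[h/b](S)) → 3
  (γ[e; COUNT(*)→h](π[b,e](S)) − π[e,h](ρ[h/b](S))) → 2

== RESULT ==
e | h
7 | 2
9 | 1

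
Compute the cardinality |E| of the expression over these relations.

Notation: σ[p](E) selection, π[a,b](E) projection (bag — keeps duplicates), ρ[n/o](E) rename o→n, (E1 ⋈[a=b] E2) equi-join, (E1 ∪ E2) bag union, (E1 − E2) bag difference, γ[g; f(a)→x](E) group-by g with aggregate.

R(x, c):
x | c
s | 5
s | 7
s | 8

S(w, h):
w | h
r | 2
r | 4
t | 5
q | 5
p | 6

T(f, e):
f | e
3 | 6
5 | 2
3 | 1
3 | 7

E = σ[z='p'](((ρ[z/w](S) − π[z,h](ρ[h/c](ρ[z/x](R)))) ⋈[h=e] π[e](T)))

Stepwise |·|:
  S → 5
  ρ[z/w](S) → 5
  R → 3
  ρ[z/x](R) → 3
  ρ[h/c](ρ[z/x](R)) → 3
  π[z,h](ρ[h/c](ρ[z/x](R))) → 3
  (ρ[z/w](S) − π[z,h](ρ[h/c](ρ[z/x](R)))) → 5
  T → 4
  π[e](T) → 4
  ((ρ[z/w](S) − π[z,h](ρ[h/c](ρ[z/x](R)))) ⋈[h=e] π[e](T)) → 2
  σ[z='p'](((ρ[z/w](S) − π[z,h](ρ[h/c](ρ[z/x](R)))) ⋈[h=e] π[e](T))) → 1

|E| = 1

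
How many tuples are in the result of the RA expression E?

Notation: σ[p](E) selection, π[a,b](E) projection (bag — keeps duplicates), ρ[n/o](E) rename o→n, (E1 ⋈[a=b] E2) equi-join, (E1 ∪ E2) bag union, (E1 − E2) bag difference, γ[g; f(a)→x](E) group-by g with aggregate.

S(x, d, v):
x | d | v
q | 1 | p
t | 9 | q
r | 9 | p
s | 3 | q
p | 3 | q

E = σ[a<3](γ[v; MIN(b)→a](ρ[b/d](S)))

Stepwise |·|:
  S → 5
  ρ[b/d](S) → 5
  γ[v; MIN(b)→a](ρ[b/d](S)) → 2
  σ[a<3](γ[v; MIN(b)→a](ρ[b/d](S))) → 1

|E| = 1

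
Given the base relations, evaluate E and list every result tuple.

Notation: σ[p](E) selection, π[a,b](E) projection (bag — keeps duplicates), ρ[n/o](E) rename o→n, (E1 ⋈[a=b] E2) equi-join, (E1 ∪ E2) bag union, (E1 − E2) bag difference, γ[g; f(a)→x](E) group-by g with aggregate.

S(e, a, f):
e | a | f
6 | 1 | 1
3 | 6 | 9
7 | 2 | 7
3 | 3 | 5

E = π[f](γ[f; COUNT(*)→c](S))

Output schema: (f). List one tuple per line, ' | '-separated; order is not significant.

Subexpression sizes:
  S → 4
  γ[f; COUNT(*)→c](S) → 4
  π[f](γ[f; COUNT(*)→c](S)) → 4

== RESULT ==
f
1
5
7
9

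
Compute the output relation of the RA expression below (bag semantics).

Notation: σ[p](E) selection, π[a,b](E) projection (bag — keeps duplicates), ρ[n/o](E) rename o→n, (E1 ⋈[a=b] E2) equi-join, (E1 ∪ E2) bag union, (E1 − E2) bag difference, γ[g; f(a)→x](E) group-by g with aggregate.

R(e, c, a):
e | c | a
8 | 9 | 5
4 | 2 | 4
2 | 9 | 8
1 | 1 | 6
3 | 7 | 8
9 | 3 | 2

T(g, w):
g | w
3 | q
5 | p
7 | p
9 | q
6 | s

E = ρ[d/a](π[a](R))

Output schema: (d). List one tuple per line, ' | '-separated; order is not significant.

Subexpression sizes:
  R → 6
  π[a](R) → 6
  ρ[d/a](π[a](R)) → 6

== RESULT ==
d
2
4
5
6
8
8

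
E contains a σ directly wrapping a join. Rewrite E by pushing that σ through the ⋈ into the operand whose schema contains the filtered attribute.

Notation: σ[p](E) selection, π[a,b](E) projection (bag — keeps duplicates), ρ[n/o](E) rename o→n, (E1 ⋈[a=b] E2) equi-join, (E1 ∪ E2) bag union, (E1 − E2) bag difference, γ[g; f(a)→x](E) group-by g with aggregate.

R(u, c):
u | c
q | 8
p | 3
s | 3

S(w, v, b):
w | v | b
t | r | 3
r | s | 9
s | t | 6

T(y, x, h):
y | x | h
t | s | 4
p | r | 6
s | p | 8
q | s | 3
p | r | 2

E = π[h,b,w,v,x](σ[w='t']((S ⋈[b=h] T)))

σ filters on w, owned by the left side.
E' = π[h,b,w,v,x]((σ[w='t'](S) ⋈[b=h] T))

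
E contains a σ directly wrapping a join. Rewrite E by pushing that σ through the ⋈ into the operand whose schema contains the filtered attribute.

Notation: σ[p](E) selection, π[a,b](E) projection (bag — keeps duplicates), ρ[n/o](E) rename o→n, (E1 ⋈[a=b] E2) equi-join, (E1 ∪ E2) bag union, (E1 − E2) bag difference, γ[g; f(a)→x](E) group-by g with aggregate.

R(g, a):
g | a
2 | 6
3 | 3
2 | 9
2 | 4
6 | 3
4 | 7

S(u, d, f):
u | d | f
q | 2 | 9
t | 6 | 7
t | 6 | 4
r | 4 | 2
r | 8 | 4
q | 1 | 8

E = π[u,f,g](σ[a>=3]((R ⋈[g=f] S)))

σ filters on a, owned by the left side.
E' = π[u,f,g]((σ[a>=3](R) ⋈[g=f] S))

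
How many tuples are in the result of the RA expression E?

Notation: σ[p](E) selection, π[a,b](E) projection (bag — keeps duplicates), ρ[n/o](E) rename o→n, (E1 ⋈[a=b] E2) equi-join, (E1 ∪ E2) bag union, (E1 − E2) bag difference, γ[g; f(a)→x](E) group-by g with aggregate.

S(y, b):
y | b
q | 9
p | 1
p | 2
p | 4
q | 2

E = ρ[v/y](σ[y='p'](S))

Stepwise |·|:
  S → 5
  σ[y='p'](S) → 3
  ρ[v/y](σ[y='p'](S)) → 3

|E| = 3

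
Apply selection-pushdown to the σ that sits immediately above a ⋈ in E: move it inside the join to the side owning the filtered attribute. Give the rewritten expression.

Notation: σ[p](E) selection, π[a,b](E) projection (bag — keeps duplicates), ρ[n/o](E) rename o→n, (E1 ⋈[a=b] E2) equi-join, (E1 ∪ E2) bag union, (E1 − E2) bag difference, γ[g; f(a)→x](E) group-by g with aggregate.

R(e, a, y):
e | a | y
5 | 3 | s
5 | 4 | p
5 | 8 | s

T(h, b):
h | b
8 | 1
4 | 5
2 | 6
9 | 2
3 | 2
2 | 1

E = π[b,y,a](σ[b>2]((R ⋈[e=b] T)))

σ filters on b, owned by the right side.
E' = π[b,y,a]((R ⋈[e=b] σ[b>2](T)))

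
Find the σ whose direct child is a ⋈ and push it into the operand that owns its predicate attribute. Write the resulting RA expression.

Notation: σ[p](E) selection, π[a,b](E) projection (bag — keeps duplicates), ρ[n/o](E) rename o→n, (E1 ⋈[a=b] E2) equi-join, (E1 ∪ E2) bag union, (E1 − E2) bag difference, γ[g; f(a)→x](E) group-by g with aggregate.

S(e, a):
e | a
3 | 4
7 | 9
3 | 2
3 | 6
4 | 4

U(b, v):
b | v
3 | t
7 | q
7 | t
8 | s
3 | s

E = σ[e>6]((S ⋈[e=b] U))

σ filters on e, owned by the left side.
E' = (σ[e>6](S) ⋈[e=b] U)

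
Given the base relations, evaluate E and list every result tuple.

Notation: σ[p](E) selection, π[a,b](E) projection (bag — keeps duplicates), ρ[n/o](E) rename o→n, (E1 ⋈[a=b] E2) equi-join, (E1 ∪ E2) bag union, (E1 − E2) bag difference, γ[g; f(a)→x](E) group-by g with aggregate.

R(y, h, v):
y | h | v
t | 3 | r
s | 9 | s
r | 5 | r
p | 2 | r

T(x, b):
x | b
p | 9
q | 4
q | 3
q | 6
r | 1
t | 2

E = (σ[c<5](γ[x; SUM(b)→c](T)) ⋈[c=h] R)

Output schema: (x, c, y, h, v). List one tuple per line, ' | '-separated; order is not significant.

Per-node cardinality:
  T → 6
  γ[x; SUM(b)→c](T) → 4
  σ[c<5](γ[x; SUM(b)→c](T)) → 2
  R → 4
  (σ[c<5](γ[x; SUM(b)→c](T)) ⋈[c=h] R) → 1

== RESULT ==
x | c | y | h | v
t | 2 | p | 2 | r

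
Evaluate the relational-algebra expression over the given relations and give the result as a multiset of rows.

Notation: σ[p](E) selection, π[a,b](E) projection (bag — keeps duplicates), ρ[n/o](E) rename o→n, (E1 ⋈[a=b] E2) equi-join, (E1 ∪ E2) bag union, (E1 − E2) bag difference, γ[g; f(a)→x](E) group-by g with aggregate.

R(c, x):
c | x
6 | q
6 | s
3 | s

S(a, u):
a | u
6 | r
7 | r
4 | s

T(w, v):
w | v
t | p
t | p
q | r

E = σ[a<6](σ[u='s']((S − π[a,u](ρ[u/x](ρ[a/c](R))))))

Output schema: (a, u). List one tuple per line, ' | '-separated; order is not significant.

Per-node cardinality:
  S → 3
  R → 3
  ρ[a/c](R) → 3
  ρ[u/x](ρ[a/c](R)) → 3
  π[a,u](ρ[u/x](ρ[a/c](R))) → 3
  (S − π[a,u](ρ[u/x](ρ[a/c](R)))) → 3
  σ[u='s']((S − π[a,u](ρ[u/x](ρ[a/c](R))))) → 1
  σ[a<6](σ[u='s']((S − π[a,u](ρ[u/x](ρ[a/c](R)))))) → 1

== RESULT ==
a | u
4 | s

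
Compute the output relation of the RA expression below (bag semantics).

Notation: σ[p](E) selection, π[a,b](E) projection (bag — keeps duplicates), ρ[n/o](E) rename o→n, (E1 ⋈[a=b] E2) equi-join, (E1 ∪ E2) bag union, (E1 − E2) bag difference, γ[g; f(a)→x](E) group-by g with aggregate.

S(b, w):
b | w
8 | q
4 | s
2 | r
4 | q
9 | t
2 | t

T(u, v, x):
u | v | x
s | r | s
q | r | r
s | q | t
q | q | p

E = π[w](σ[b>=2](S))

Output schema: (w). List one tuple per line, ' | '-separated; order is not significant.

Row counts bottom-up:
  S → 6
  σ[b>=2](S) → 6
  π[w](σ[b>=2](S)) → 6

== RESULT ==
w
q
q
r
s
t
t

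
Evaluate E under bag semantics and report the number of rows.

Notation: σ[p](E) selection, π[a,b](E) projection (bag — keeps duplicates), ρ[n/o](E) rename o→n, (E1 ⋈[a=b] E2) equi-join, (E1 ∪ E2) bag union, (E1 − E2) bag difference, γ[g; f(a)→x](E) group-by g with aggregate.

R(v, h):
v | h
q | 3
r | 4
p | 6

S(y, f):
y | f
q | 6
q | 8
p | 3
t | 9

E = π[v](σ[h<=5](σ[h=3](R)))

Per-node cardinality:
  R → 3
  σ[h=3](R) → 1
  σ[h<=5](σ[h=3](R)) → 1
  π[v](σ[h<=5](σ[h=3](R))) → 1

|E| = 1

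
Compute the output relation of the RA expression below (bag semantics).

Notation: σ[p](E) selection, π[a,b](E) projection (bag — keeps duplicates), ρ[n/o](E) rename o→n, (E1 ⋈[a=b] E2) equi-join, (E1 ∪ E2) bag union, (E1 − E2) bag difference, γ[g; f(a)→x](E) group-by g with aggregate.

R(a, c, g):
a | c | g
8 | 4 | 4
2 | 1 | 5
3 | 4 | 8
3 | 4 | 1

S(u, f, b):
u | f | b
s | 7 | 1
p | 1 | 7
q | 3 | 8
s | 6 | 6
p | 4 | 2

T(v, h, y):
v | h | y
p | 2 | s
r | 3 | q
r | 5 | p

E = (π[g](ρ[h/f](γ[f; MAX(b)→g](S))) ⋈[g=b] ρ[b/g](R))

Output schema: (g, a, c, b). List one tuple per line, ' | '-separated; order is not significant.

Stepwise |·|:
  S → 5
  γ[f; MAX(b)→g](S) → 5
  ρ[h/f](γ[f; MAX(b)→g](S)) → 5
  π[g](ρ[h/f](γ[f; MAX(b)→g](S))) → 5
  R → 4
  ρ[b/g](R) → 4
  (π[g](ρ[h/f](γ[f; MAX(b)→g](S))) ⋈[g=b] ρ[b/g](R)) → 2

== RESULT ==
g | a | c | b
1 | 3 | 4 | 1
8 | 3 | 4 | 8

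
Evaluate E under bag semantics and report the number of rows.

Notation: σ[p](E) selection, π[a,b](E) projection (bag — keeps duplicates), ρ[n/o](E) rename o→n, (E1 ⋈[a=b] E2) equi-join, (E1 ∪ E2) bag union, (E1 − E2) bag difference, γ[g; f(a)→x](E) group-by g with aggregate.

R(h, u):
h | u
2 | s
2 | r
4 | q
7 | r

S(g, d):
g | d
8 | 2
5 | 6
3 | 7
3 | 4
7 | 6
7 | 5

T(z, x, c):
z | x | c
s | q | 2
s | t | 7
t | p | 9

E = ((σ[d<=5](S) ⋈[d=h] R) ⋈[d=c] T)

Stepwise |·|:
  S → 6
  σ[d<=5](S) → 3
  R → 4
  (σ[d<=5](S) ⋈[d=h] R) → 3
  T → 3
  ((σ[d<=5](S) ⋈[d=h] R) ⋈[d=c] T) → 2

|E| = 2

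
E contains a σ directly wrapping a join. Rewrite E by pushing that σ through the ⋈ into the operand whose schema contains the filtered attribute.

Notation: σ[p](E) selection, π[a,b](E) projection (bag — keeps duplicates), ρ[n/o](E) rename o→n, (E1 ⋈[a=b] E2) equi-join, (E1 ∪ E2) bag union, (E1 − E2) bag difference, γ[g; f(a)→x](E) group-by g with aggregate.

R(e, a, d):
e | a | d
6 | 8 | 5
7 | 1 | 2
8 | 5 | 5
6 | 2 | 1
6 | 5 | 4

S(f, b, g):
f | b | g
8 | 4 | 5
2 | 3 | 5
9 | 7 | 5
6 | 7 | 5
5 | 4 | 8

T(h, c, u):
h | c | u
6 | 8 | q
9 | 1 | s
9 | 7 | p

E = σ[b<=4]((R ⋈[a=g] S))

σ filters on b, owned by the right side.
E' = (R ⋈[a=g] σ[b<=4](S))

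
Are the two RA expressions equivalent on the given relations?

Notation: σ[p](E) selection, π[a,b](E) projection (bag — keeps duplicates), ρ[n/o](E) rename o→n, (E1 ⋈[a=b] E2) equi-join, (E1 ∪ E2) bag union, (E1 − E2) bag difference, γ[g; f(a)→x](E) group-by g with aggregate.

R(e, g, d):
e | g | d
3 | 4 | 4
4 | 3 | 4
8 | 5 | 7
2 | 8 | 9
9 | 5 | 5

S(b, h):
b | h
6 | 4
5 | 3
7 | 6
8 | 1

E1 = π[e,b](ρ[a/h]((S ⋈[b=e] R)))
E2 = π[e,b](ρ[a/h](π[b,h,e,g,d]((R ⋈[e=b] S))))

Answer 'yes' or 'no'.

E1 per-node cardinality:
  S → 4
  R → 5
  (S ⋈[b=e] R) → 1
  ρ[a/h]((S ⋈[b=e] R)) → 1
  π[e,b](ρ[a/h]((S ⋈[b=e] R))) → 1
E2 per-node cardinality:
  R → 5
  S → 4
  (R ⋈[e=b] S) → 1
  π[b,h,e,g,d]((R ⋈[e=b] S)) → 1
  ρ[a/h](π[b,h,e,g,d]((R ⋈[e=b] S))) → 1
  π[e,b](ρ[a/h](π[b,h,e,g,d]((R ⋈[e=b] S)))) → 1

E1 and E2 produce the same multiset:
e | b
8 | 8

yes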